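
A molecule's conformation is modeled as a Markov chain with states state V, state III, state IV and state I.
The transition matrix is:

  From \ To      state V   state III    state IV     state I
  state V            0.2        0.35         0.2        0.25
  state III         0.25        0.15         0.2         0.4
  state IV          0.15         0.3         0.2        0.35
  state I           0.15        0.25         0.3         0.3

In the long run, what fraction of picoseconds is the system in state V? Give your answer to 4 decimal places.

Let the stationary distribution be π with π = πP and π_1 + π_2 + π_3 + π_4 = 1.
π_1 = 0.2·π_1 + 0.25·π_2 + 0.15·π_3 + 0.15·π_4
π_2 = 0.35·π_1 + 0.15·π_2 + 0.3·π_3 + 0.25·π_4
π_3 = 0.2·π_1 + 0.2·π_2 + 0.2·π_3 + 0.3·π_4
Solving with the normalization constraint gives π = (0.1847, 0.2546, 0.2328, 0.3279).
So the stationary probability of state V is 0.1847.

0.1847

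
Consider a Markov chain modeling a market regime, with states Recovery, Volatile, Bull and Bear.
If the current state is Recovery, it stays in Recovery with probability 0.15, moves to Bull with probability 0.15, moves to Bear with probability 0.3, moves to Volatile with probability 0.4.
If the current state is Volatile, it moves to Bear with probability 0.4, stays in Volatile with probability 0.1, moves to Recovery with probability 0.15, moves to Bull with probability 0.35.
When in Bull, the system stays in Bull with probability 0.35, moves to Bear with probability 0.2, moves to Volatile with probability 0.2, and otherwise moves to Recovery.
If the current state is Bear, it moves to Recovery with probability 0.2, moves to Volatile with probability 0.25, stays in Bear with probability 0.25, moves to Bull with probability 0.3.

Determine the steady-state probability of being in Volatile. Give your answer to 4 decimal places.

Let the stationary distribution be π with π = πP and π_1 + π_2 + π_3 + π_4 = 1.
π_1 = 0.15·π_1 + 0.15·π_2 + 0.25·π_3 + 0.2·π_4
π_2 = 0.4·π_1 + 0.1·π_2 + 0.2·π_3 + 0.25·π_4
π_3 = 0.15·π_1 + 0.35·π_2 + 0.35·π_3 + 0.3·π_4
Solving with the normalization constraint gives π = (0.1937, 0.2297, 0.2973, 0.2793).
So the stationary probability of Volatile is 0.2297.

0.2297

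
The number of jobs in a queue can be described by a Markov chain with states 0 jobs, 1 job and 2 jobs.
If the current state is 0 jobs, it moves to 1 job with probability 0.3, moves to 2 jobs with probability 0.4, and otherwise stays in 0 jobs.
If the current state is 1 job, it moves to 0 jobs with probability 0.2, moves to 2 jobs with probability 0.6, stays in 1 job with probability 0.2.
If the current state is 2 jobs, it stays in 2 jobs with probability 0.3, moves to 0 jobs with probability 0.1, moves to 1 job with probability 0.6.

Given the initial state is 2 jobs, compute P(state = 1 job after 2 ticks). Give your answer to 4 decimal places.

0.3300

Sum over the intermediate state after 1 tick:
P = P(2 jobs→0 jobs)·P(0 jobs→1 job) + P(2 jobs→1 job)·P(1 job→1 job) + P(2 jobs→2 jobs)·P(2 jobs→1 job)
  = 0.1×0.3 + 0.6×0.2 + 0.3×0.6
  = 0.0300 + 0.1200 + 0.1800 = 0.3300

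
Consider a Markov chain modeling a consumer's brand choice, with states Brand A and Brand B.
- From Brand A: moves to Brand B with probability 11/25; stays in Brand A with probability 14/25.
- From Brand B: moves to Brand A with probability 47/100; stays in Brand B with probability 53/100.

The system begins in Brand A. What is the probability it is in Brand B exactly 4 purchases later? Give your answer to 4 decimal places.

Propagate the distribution vector 4 purchases from Brand A.
After 0 purchases: (1.0000, 0.0000)
After 1 purchase: (0.5600, 0.4400)
After 2 purchases: (0.5204, 0.4796)
After 3 purchases: (0.5168, 0.4832)
After 4 purchases: (0.5165, 0.4835)
P(in Brand B after 4 purchases) = 0.4835

0.4835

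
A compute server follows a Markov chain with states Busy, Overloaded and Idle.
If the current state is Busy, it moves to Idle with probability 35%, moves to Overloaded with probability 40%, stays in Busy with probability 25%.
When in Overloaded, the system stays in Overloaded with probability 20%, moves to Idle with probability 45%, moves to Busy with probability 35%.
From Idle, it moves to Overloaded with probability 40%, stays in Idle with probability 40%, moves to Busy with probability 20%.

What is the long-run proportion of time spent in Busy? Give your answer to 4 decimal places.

Let the stationary distribution be π with π = πP and π_1 + π_2 + π_3 = 1.
π_1 = 0.25·π_1 + 0.35·π_2 + 0.2·π_3
π_2 = 0.4·π_1 + 0.2·π_2 + 0.4·π_3
Solving with the normalization constraint gives π = (0.2632, 0.3333, 0.4035).
So the stationary probability of Busy is 0.2632.

0.2632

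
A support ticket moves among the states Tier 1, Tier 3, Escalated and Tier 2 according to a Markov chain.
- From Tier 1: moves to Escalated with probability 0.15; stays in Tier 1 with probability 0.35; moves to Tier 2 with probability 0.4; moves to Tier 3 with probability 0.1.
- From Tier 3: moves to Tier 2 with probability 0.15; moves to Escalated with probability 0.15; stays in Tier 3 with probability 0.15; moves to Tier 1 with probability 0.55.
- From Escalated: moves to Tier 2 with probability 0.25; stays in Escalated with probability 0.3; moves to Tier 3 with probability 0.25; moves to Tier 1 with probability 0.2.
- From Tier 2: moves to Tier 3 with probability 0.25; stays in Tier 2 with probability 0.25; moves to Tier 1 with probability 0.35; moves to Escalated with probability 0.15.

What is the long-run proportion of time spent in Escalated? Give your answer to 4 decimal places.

Let the stationary distribution be π with π = πP and π_1 + π_2 + π_3 + π_4 = 1.
π_1 = 0.35·π_1 + 0.55·π_2 + 0.2·π_3 + 0.35·π_4
π_2 = 0.1·π_1 + 0.15·π_2 + 0.25·π_3 + 0.25·π_4
π_3 = 0.15·π_1 + 0.15·π_2 + 0.3·π_3 + 0.15·π_4
Solving with the normalization constraint gives π = (0.3592, 0.1783, 0.1765, 0.2860).
So the stationary probability of Escalated is 0.1765.

0.1765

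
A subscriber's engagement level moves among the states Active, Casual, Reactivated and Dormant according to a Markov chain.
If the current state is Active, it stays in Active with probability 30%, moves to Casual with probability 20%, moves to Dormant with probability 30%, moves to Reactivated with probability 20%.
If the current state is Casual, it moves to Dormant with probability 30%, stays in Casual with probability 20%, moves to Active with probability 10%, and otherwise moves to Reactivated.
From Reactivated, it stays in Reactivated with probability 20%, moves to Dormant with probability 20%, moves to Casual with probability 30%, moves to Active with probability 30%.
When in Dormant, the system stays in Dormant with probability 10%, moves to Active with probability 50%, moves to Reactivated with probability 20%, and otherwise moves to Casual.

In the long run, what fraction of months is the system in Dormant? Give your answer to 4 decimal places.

Let the stationary distribution be π with π = πP and π_1 + π_2 + π_3 + π_4 = 1.
π_1 = 0.3·π_1 + 0.1·π_2 + 0.3·π_3 + 0.5·π_4
π_2 = 0.2·π_1 + 0.2·π_2 + 0.3·π_3 + 0.2·π_4
π_3 = 0.2·π_1 + 0.4·π_2 + 0.2·π_3 + 0.2·π_4
Solving with the normalization constraint gives π = (0.3010, 0.2245, 0.2449, 0.2296).
So the stationary probability of Dormant is 0.2296.

0.2296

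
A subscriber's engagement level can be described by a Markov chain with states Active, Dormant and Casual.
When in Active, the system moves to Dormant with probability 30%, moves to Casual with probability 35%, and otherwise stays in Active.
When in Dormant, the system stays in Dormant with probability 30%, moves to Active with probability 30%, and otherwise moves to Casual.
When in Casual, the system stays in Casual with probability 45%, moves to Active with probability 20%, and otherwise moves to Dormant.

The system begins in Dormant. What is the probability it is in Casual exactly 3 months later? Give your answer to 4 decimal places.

0.4065

Propagate the distribution vector 3 months from Dormant.
After 0 months: (0.0000, 1.0000, 0.0000)
After 1 month: (0.3000, 0.3000, 0.4000)
After 2 months: (0.2750, 0.3200, 0.4050)
After 3 months: (0.2733, 0.3203, 0.4065)
P(in Casual after 3 months) = 0.4065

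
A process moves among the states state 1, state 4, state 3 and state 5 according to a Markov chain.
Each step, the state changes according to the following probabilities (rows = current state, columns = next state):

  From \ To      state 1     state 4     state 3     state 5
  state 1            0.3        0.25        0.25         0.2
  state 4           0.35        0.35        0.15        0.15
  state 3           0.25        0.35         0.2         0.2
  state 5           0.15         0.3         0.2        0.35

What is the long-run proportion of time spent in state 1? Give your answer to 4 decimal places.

Let the stationary distribution be π with π = πP and π_1 + π_2 + π_3 + π_4 = 1.
π_1 = 0.3·π_1 + 0.35·π_2 + 0.25·π_3 + 0.15·π_4
π_2 = 0.25·π_1 + 0.35·π_2 + 0.35·π_3 + 0.3·π_4
π_3 = 0.25·π_1 + 0.15·π_2 + 0.2·π_3 + 0.2·π_4
Solving with the normalization constraint gives π = (0.2731, 0.3118, 0.1981, 0.2170).
So the stationary probability of state 1 is 0.2731.

0.2731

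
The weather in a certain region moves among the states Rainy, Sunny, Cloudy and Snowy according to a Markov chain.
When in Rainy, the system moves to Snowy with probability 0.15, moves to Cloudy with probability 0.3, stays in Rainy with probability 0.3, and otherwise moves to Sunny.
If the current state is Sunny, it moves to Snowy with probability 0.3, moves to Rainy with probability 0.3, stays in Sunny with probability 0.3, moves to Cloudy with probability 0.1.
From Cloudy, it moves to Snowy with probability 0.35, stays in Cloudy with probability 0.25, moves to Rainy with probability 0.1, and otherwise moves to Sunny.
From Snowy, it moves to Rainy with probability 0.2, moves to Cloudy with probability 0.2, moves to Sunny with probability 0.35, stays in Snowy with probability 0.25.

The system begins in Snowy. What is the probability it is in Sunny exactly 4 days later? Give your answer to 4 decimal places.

0.3013

Propagate the distribution vector 4 days from Snowy.
After 0 days: (0.0000, 0.0000, 0.0000, 1.0000)
After 1 day: (0.2000, 0.3500, 0.2000, 0.2500)
After 2 days: (0.2350, 0.3025, 0.1950, 0.2675)
After 3 days: (0.2343, 0.3016, 0.2030, 0.2611)
After 4 days: (0.2333, 0.3013, 0.2034, 0.2620)
P(in Sunny after 4 days) = 0.3013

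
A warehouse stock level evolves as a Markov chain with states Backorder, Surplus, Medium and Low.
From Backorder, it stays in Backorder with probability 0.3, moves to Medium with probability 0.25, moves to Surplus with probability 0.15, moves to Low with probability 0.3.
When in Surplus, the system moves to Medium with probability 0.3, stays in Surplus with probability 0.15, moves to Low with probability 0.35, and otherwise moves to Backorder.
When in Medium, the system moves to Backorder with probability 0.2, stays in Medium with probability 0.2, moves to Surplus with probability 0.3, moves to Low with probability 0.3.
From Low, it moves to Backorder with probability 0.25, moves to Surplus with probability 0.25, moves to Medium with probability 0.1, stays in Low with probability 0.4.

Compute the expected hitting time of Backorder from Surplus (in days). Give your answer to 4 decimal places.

4.5898

Let t(s) be the expected number of days to first reach Backorder from state s, with t(Backorder) = 0. Conditioning on the first day:
t(Surplus) = 1 + 0.15·t(Surplus) + 0.3·t(Medium) + 0.35·t(Low)
t(Medium) = 1 + 0.3·t(Surplus) + 0.2·t(Medium) + 0.3·t(Low)
t(Low) = 1 + 0.25·t(Surplus) + 0.1·t(Medium) + 0.4·t(Low)
Solving: t(Surplus) = 4.5898, t(Medium) = 4.6009, t(Low) = 4.3459.
Expected days from Surplus to Backorder: 4.5898.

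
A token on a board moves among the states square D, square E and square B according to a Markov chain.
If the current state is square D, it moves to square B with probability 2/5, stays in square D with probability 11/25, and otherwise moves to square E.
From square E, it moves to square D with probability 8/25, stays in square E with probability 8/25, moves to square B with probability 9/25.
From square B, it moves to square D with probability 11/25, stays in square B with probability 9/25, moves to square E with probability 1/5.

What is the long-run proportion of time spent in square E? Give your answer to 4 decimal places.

Let the stationary distribution be π with π = πP and π_1 + π_2 + π_3 = 1.
π_1 = 0.44·π_1 + 0.32·π_2 + 0.44·π_3
π_2 = 0.16·π_1 + 0.32·π_2 + 0.2·π_3
Solving with the normalization constraint gives π = (0.4150, 0.2084, 0.3766).
So the stationary probability of square E is 0.2084.

0.2084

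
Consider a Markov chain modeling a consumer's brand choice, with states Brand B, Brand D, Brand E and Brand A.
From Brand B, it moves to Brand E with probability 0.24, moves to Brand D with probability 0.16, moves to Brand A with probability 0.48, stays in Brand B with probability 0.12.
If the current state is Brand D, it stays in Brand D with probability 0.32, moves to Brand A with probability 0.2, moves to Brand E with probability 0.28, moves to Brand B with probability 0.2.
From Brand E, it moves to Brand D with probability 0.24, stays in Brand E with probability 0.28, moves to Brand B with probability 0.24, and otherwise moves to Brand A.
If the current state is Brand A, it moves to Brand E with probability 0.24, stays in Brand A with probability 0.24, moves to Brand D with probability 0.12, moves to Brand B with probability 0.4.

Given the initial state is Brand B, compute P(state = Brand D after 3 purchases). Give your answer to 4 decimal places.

0.1997

Propagate the distribution vector 3 purchases from Brand B.
After 0 purchases: (1.0000, 0.0000, 0.0000, 0.0000)
After 1 purchase: (0.1200, 0.1600, 0.2400, 0.4800)
After 2 purchases: (0.2960, 0.1856, 0.2560, 0.2624)
After 3 purchases: (0.2390, 0.1997, 0.2577, 0.3036)
P(in Brand D after 3 purchases) = 0.1997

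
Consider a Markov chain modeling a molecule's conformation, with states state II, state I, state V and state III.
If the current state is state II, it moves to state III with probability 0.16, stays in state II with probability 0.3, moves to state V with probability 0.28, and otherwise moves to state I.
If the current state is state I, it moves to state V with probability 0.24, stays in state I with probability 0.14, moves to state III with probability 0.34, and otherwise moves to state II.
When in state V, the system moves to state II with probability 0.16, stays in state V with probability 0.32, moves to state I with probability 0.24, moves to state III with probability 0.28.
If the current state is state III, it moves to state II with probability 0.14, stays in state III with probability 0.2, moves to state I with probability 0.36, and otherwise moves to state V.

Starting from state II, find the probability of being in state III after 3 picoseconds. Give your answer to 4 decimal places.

Propagate the distribution vector 3 picoseconds from state II.
After 0 picoseconds: (1.0000, 0.0000, 0.0000, 0.0000)
After 1 picosecond: (0.3000, 0.2600, 0.2800, 0.1600)
After 2 picoseconds: (0.2300, 0.2392, 0.2840, 0.2468)
After 3 picoseconds: (0.2160, 0.2503, 0.2867, 0.2470)
P(in state III after 3 picoseconds) = 0.2470

0.2470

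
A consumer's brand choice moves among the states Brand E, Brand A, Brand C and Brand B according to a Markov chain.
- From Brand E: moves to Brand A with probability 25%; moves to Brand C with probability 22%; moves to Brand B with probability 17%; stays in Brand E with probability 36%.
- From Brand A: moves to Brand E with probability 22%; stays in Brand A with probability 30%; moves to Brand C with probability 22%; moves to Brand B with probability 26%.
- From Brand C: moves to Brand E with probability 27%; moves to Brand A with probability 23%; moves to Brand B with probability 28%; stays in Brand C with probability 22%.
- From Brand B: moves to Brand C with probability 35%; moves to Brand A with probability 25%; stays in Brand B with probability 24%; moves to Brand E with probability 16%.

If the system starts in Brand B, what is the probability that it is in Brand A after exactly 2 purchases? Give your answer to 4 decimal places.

0.2555

Propagate the distribution vector 2 purchases from Brand B.
After 0 purchases: (0.0000, 0.0000, 0.0000, 1.0000)
After 1 purchase: (0.1600, 0.2500, 0.3500, 0.2400)
After 2 purchases: (0.2455, 0.2555, 0.2512, 0.2478)
P(in Brand A after 2 purchases) = 0.2555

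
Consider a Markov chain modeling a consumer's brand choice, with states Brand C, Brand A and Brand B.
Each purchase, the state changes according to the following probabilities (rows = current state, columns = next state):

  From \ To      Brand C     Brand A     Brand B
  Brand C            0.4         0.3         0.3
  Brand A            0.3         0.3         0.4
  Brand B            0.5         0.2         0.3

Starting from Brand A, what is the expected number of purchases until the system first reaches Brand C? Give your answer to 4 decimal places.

2.6829

Let t(s) be the expected number of purchases to first reach Brand C from state s, with t(Brand C) = 0. Conditioning on the first purchase:
t(Brand A) = 1 + 0.3·t(Brand A) + 0.4·t(Brand B)
t(Brand B) = 1 + 0.2·t(Brand A) + 0.3·t(Brand B)
Solving: t(Brand A) = 2.6829, t(Brand B) = 2.1951.
Expected purchases from Brand A to Brand C: 2.6829.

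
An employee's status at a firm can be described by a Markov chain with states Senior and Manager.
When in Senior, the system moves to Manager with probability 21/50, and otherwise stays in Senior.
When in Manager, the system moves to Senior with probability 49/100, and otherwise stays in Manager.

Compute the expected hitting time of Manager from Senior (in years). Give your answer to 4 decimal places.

Let t(s) be the expected number of years to first reach Manager from state s, with t(Manager) = 0. Conditioning on the first year:
t(Senior) = 1 + 0.58·t(Senior)
Solving: t(Senior) = 2.3810.
Expected years from Senior to Manager: 2.3810.

2.3810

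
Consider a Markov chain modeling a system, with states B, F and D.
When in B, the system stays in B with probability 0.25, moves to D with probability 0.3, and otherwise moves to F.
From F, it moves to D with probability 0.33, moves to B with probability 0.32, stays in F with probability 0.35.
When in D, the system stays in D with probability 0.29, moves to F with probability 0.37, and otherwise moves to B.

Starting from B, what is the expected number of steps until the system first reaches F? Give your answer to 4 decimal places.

2.3461

Let t(s) be the expected number of steps to first reach F from state s, with t(F) = 0. Conditioning on the first step:
t(B) = 1 + 0.25·t(B) + 0.3·t(D)
t(D) = 1 + 0.34·t(B) + 0.29·t(D)
Solving: t(B) = 2.3461, t(D) = 2.5319.
Expected steps from B to F: 2.3461.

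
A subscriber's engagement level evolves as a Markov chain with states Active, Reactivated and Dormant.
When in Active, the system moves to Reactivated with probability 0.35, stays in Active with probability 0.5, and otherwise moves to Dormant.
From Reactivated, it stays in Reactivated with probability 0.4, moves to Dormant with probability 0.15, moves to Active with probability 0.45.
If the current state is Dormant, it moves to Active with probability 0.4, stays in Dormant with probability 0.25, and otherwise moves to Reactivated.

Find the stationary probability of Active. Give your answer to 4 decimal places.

0.4649

Let the stationary distribution be π with π = πP and π_1 + π_2 + π_3 = 1.
π_1 = 0.5·π_1 + 0.45·π_2 + 0.4·π_3
π_2 = 0.35·π_1 + 0.4·π_2 + 0.35·π_3
Solving with the normalization constraint gives π = (0.4649, 0.3684, 0.1667).
So the stationary probability of Active is 0.4649.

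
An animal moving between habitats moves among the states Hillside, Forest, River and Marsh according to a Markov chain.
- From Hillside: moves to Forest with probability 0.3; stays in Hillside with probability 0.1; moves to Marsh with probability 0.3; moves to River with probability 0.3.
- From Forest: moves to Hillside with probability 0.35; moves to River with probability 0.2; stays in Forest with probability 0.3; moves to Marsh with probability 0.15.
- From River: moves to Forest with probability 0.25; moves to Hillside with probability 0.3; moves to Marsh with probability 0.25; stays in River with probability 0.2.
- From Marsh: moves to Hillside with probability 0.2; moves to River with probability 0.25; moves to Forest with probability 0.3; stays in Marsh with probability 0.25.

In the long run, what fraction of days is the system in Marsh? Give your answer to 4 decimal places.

Let the stationary distribution be π with π = πP and π_1 + π_2 + π_3 + π_4 = 1.
π_1 = 0.1·π_1 + 0.35·π_2 + 0.3·π_3 + 0.2·π_4
π_2 = 0.3·π_1 + 0.3·π_2 + 0.25·π_3 + 0.3·π_4
π_3 = 0.3·π_1 + 0.2·π_2 + 0.2·π_3 + 0.25·π_4
Solving with the normalization constraint gives π = (0.2426, 0.2882, 0.2359, 0.2333).
So the stationary probability of Marsh is 0.2333.

0.2333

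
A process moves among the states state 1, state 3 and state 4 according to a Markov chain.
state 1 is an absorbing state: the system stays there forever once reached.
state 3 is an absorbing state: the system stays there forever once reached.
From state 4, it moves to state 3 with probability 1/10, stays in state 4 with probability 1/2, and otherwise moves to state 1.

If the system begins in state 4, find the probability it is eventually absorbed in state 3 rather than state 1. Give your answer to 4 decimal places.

Let h(s) be the probability of absorption at state 3 starting from transient state s. Then h(state 3) = 1 and h(state 1) = 0. By first-step analysis:
h(state 4) = 0.4·0 + 0.1·1 + 0.5·h(state 4)
Solving: h(state 4) = 0.2000.
Starting from state 4, the probability is 0.2000.

0.2000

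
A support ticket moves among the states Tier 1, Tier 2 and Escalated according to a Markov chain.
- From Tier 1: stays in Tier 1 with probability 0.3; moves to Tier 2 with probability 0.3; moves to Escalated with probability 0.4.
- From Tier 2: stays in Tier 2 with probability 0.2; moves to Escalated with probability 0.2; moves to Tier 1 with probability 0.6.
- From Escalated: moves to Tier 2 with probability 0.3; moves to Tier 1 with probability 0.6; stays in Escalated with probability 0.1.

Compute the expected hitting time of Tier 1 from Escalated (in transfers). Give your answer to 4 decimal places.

Let t(s) be the expected number of transfers to first reach Tier 1 from state s, with t(Tier 1) = 0. Conditioning on the first transfer:
t(Tier 2) = 1 + 0.2·t(Tier 2) + 0.2·t(Escalated)
t(Escalated) = 1 + 0.3·t(Tier 2) + 0.1·t(Escalated)
Solving: t(Tier 2) = 1.6667, t(Escalated) = 1.6667.
Expected transfers from Escalated to Tier 1: 1.6667.

1.6667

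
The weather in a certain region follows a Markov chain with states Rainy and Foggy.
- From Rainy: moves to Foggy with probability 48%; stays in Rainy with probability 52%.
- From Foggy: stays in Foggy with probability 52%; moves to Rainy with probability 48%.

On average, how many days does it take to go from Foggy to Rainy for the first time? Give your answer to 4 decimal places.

Let t(s) be the expected number of days to first reach Rainy from state s, with t(Rainy) = 0. Conditioning on the first day:
t(Foggy) = 1 + 0.52·t(Foggy)
Solving: t(Foggy) = 2.0833.
Expected days from Foggy to Rainy: 2.0833.

2.0833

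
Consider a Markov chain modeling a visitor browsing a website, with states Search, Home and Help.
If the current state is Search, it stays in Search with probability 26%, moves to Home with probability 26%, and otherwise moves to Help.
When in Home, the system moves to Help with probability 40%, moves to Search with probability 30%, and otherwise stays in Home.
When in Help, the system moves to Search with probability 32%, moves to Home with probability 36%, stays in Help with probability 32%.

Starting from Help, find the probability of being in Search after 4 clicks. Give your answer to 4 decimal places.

0.2960

Propagate the distribution vector 4 clicks from Help.
After 0 clicks: (0.0000, 0.0000, 1.0000)
After 1 click: (0.3200, 0.3600, 0.3200)
After 2 clicks: (0.2936, 0.3064, 0.4000)
After 3 clicks: (0.2963, 0.3123, 0.3915)
After 4 clicks: (0.2960, 0.3116, 0.3924)
P(in Search after 4 clicks) = 0.2960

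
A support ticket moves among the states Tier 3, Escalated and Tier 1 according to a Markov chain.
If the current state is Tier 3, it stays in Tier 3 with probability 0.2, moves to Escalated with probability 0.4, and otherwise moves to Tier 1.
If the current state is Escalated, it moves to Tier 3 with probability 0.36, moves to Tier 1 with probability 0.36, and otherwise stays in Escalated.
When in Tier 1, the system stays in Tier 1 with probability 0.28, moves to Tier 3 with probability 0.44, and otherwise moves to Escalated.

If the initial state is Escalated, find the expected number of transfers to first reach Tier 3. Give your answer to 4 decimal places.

Let t(s) be the expected number of transfers to first reach Tier 3 from state s, with t(Tier 3) = 0. Conditioning on the first transfer:
t(Escalated) = 1 + 0.28·t(Escalated) + 0.36·t(Tier 1)
t(Tier 1) = 1 + 0.28·t(Escalated) + 0.28·t(Tier 1)
Solving: t(Escalated) = 2.5862, t(Tier 1) = 2.3946.
Expected transfers from Escalated to Tier 3: 2.5862.

2.5862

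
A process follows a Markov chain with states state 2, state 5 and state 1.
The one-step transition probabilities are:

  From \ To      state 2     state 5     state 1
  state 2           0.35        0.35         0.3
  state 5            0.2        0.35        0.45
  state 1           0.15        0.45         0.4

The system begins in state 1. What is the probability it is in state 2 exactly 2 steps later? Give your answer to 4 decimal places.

Sum over the intermediate state after 1 step:
P = P(state 1→state 2)·P(state 2→state 2) + P(state 1→state 5)·P(state 5→state 2) + P(state 1→state 1)·P(state 1→state 2)
  = 0.15×0.35 + 0.45×0.2 + 0.4×0.15
  = 0.0525 + 0.0900 + 0.0600 = 0.2025

0.2025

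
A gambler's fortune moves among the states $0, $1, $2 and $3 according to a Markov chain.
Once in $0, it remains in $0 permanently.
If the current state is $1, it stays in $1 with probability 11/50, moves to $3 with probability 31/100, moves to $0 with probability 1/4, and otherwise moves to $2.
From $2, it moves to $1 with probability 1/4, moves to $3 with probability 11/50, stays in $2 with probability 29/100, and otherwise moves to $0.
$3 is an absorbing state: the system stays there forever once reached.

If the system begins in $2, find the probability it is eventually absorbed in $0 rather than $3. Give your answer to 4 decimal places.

Let h(s) be the probability of absorption at $0 starting from transient state s. Then h($0) = 1 and h($3) = 0. By first-step analysis:
h($1) = 0.25·1 + 0.22·h($1) + 0.22·h($2) + 0.31·0
h($2) = 0.24·1 + 0.25·h($1) + 0.29·h($2) + 0.22·0
Solving: h($1) = 0.4617, h($2) = 0.5006.
Starting from $2, the probability is 0.5006.

0.5006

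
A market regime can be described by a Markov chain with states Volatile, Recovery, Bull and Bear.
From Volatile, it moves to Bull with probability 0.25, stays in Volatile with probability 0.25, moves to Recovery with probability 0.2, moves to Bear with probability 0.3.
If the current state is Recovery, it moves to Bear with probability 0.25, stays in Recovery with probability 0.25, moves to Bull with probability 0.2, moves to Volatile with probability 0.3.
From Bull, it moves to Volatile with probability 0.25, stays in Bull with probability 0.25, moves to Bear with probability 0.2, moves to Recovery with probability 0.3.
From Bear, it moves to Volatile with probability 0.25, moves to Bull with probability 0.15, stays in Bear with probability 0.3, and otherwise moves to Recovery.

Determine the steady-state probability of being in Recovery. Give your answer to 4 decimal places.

0.2607

Let the stationary distribution be π with π = πP and π_1 + π_2 + π_3 + π_4 = 1.
π_1 = 0.25·π_1 + 0.3·π_2 + 0.25·π_3 + 0.25·π_4
π_2 = 0.2·π_1 + 0.25·π_2 + 0.3·π_3 + 0.3·π_4
π_3 = 0.25·π_1 + 0.2·π_2 + 0.25·π_3 + 0.15·π_4
Solving with the normalization constraint gives π = (0.2630, 0.2607, 0.2104, 0.2659).
So the stationary probability of Recovery is 0.2607.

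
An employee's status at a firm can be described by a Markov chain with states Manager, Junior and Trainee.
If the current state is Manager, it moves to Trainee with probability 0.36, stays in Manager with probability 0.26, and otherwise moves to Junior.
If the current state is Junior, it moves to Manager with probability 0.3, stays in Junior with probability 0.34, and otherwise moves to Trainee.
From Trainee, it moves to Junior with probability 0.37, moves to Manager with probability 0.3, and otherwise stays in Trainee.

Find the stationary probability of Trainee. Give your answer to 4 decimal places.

Let the stationary distribution be π with π = πP and π_1 + π_2 + π_3 = 1.
π_1 = 0.26·π_1 + 0.3·π_2 + 0.3·π_3
π_2 = 0.38·π_1 + 0.34·π_2 + 0.37·π_3
Solving with the normalization constraint gives π = (0.2885, 0.3620, 0.3495).
So the stationary probability of Trainee is 0.3495.

0.3495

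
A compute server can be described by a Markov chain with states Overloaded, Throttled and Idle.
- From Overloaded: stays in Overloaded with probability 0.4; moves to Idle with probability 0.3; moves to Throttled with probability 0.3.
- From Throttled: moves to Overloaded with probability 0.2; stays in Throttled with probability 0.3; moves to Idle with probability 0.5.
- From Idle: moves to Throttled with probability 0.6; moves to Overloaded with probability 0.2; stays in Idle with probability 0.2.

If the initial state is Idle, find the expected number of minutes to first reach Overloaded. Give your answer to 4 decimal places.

Let t(s) be the expected number of minutes to first reach Overloaded from state s, with t(Overloaded) = 0. Conditioning on the first minute:
t(Throttled) = 1 + 0.3·t(Throttled) + 0.5·t(Idle)
t(Idle) = 1 + 0.6·t(Throttled) + 0.2·t(Idle)
Solving: t(Throttled) = 5.0000, t(Idle) = 5.0000.
Expected minutes from Idle to Overloaded: 5.0000.

5.0000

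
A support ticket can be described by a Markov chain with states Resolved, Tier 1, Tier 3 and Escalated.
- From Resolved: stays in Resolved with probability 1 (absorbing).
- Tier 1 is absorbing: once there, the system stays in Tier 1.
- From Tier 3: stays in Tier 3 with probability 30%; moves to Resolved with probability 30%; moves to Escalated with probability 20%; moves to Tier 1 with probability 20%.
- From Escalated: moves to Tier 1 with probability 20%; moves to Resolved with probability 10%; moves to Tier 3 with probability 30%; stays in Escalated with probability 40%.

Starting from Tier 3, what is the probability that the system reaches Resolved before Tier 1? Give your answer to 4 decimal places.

0.5556

Let h(s) be the probability of absorption at Resolved starting from transient state s. Then h(Resolved) = 1 and h(Tier 1) = 0. By first-step analysis:
h(Tier 3) = 0.3·1 + 0.2·0 + 0.3·h(Tier 3) + 0.2·h(Escalated)
h(Escalated) = 0.1·1 + 0.2·0 + 0.3·h(Tier 3) + 0.4·h(Escalated)
Solving: h(Tier 3) = 0.5556, h(Escalated) = 0.4444.
Starting from Tier 3, the probability is 0.5556.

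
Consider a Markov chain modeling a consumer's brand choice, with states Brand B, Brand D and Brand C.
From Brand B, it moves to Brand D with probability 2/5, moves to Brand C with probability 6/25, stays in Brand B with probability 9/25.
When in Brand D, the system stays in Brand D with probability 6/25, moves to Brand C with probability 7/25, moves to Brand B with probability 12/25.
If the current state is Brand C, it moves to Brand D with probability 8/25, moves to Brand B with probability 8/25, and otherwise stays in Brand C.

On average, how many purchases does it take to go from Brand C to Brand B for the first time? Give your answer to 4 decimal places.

Let t(s) be the expected number of purchases to first reach Brand B from state s, with t(Brand B) = 0. Conditioning on the first purchase:
t(Brand D) = 1 + 0.24·t(Brand D) + 0.28·t(Brand C)
t(Brand C) = 1 + 0.32·t(Brand D) + 0.36·t(Brand C)
Solving: t(Brand D) = 2.3185, t(Brand C) = 2.7218.
Expected purchases from Brand C to Brand B: 2.7218.

2.7218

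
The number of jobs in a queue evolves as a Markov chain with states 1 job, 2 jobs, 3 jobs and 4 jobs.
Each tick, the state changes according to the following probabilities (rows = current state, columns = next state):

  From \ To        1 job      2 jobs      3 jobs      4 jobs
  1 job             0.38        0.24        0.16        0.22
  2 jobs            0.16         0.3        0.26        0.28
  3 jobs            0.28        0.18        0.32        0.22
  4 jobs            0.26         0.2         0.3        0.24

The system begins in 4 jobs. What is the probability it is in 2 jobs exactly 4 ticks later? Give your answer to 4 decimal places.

Propagate the distribution vector 4 ticks from 4 jobs.
After 0 ticks: (0.0000, 0.0000, 0.0000, 1.0000)
After 1 tick: (0.2600, 0.2000, 0.3000, 0.2400)
After 2 ticks: (0.2772, 0.2244, 0.2616, 0.2368)
After 3 ticks: (0.2761, 0.2283, 0.2574, 0.2382)
After 4 ticks: (0.2754, 0.2287, 0.2574, 0.2385)
P(in 2 jobs after 4 ticks) = 0.2287

0.2287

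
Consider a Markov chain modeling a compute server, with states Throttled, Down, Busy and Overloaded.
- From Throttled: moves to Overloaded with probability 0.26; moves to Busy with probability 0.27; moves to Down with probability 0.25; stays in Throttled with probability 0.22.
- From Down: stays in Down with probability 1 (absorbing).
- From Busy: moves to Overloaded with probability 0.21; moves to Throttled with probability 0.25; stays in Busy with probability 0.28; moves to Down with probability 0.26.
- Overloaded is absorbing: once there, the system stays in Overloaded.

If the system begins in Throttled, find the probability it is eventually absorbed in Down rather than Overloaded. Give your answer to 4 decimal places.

Let h(s) be the probability of absorption at Down starting from transient state s. Then h(Down) = 1 and h(Overloaded) = 0. By first-step analysis:
h(Throttled) = 0.22·h(Throttled) + 0.25·1 + 0.27·h(Busy) + 0.26·0
h(Busy) = 0.25·h(Throttled) + 0.26·1 + 0.28·h(Busy) + 0.21·0
Solving: h(Throttled) = 0.5064, h(Busy) = 0.5369.
Starting from Throttled, the probability is 0.5064.

0.5064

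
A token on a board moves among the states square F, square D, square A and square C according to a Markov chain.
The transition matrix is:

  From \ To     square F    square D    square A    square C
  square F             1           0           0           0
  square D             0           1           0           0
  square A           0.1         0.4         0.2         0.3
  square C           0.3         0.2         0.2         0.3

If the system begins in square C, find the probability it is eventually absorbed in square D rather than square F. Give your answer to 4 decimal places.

Let h(s) be the probability of absorption at square D starting from transient state s. Then h(square D) = 1 and h(square F) = 0. By first-step analysis:
h(square A) = 0.1·0 + 0.4·1 + 0.2·h(square A) + 0.3·h(square C)
h(square C) = 0.3·0 + 0.2·1 + 0.2·h(square A) + 0.3·h(square C)
Solving: h(square A) = 0.6800, h(square C) = 0.4800.
Starting from square C, the probability is 0.4800.

0.4800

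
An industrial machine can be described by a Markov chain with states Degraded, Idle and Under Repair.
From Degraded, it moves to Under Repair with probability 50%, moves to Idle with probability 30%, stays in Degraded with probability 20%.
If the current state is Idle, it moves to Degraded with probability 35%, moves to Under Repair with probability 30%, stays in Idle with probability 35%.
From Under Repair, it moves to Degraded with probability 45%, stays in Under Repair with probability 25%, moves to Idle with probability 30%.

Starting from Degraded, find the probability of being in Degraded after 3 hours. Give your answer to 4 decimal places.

Propagate the distribution vector 3 hours from Degraded.
After 0 hours: (1.0000, 0.0000, 0.0000)
After 1 hour: (0.2000, 0.3000, 0.5000)
After 2 hours: (0.3700, 0.3150, 0.3150)
After 3 hours: (0.3260, 0.3158, 0.3583)
P(in Degraded after 3 hours) = 0.3260

0.3260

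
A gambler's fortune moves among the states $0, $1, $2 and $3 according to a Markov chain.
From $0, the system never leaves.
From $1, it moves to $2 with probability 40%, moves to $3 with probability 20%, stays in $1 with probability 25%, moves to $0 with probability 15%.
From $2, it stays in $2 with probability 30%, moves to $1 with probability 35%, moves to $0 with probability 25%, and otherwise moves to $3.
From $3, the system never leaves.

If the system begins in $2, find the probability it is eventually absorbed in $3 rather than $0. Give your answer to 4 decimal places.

0.3766

Let h(s) be the probability of absorption at $3 starting from transient state s. Then h($3) = 1 and h($0) = 0. By first-step analysis:
h($1) = 0.15·0 + 0.25·h($1) + 0.4·h($2) + 0.2·1
h($2) = 0.25·0 + 0.35·h($1) + 0.3·h($2) + 0.1·1
Solving: h($1) = 0.4675, h($2) = 0.3766.
Starting from $2, the probability is 0.3766.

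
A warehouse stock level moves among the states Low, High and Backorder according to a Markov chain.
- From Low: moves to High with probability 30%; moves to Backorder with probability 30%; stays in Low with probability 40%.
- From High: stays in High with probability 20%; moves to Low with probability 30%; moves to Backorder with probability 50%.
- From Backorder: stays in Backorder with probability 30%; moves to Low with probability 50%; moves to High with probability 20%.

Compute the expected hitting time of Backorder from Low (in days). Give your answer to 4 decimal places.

Let t(s) be the expected number of days to first reach Backorder from state s, with t(Backorder) = 0. Conditioning on the first day:
t(Low) = 1 + 0.4·t(Low) + 0.3·t(High)
t(High) = 1 + 0.3·t(Low) + 0.2·t(High)
Solving: t(Low) = 2.8205, t(High) = 2.3077.
Expected days from Low to Backorder: 2.8205.

2.8205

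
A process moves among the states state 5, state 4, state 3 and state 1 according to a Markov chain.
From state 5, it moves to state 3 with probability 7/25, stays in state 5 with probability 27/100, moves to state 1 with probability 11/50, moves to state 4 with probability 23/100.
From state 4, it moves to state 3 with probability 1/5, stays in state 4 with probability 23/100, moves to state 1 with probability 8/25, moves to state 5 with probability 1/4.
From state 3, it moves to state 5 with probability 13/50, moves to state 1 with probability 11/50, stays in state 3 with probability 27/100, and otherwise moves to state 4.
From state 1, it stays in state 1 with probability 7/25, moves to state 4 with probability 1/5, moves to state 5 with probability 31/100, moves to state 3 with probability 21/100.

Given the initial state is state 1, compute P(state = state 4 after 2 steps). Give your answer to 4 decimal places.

0.2258

Propagate the distribution vector 2 steps from state 1.
After 0 steps: (0.0000, 0.0000, 0.0000, 1.0000)
After 1 step: (0.3100, 0.2000, 0.2100, 0.2800)
After 2 steps: (0.2751, 0.2258, 0.2423, 0.2568)
P(in state 4 after 2 steps) = 0.2258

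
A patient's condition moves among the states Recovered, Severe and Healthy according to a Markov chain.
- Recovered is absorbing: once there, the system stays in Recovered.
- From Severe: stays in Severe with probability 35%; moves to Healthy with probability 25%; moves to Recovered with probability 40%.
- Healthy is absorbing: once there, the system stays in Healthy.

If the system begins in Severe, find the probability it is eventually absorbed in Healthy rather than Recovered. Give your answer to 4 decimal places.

Let h(s) be the probability of absorption at Healthy starting from transient state s. Then h(Healthy) = 1 and h(Recovered) = 0. By first-step analysis:
h(Severe) = 0.4·0 + 0.35·h(Severe) + 0.25·1
Solving: h(Severe) = 0.3846.
Starting from Severe, the probability is 0.3846.

0.3846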